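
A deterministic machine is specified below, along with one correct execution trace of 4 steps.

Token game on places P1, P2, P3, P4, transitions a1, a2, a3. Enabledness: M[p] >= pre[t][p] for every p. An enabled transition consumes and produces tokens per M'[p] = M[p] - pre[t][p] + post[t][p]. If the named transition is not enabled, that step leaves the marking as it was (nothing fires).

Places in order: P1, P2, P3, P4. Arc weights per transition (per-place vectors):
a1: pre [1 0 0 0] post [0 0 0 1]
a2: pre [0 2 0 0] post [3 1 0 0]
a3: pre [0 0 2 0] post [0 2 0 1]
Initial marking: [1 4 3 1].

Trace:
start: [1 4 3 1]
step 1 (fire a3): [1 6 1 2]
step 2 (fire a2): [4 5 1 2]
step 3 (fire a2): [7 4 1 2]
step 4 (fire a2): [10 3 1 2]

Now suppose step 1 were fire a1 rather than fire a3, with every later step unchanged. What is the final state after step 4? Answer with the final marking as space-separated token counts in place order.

(re-executing from step 1 with the substitution; state before step 1: [1 4 3 1])
step 1 (fire a1): [0 4 3 2]
step 2 (fire a2): [3 3 3 2]
step 3 (fire a2): [6 2 3 2]
step 4 (fire a2): [9 1 3 2]

9 1 3 2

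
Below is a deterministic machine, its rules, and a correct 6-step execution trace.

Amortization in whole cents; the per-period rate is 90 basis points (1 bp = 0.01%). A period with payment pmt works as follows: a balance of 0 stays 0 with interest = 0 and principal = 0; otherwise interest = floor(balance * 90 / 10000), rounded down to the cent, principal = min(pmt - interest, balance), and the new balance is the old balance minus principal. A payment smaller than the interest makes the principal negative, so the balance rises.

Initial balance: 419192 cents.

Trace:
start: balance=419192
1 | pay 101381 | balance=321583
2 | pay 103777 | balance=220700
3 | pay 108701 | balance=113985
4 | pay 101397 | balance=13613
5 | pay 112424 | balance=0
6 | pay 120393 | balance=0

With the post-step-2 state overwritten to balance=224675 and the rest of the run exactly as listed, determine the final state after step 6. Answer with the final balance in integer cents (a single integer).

0

state after step 2 := balance=224675
3 | pay 108701 | balance=117996
4 | pay 101397 | balance=17660
5 | pay 112424 | balance=0
6 | pay 120393 | balance=0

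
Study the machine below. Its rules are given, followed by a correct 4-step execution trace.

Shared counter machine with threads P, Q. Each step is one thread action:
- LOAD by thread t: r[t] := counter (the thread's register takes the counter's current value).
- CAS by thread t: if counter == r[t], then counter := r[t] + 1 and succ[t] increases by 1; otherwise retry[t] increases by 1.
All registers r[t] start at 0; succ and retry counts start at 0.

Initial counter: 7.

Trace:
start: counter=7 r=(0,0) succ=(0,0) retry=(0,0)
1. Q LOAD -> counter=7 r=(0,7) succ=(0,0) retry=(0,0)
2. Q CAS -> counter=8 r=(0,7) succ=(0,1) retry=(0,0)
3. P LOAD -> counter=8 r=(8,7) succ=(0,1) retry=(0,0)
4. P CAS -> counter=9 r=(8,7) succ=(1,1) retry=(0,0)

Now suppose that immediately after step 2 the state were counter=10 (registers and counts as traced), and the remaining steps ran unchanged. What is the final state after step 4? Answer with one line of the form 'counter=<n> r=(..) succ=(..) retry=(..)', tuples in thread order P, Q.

counter=11 r=(10,7) succ=(1,1) retry=(0,0)

state after step 2 := counter=10 r=(0,7) succ=(0,1) retry=(0,0)
3. P LOAD -> counter=10 r=(10,7) succ=(0,1) retry=(0,0)
4. P CAS -> counter=11 r=(10,7) succ=(1,1) retry=(0,0)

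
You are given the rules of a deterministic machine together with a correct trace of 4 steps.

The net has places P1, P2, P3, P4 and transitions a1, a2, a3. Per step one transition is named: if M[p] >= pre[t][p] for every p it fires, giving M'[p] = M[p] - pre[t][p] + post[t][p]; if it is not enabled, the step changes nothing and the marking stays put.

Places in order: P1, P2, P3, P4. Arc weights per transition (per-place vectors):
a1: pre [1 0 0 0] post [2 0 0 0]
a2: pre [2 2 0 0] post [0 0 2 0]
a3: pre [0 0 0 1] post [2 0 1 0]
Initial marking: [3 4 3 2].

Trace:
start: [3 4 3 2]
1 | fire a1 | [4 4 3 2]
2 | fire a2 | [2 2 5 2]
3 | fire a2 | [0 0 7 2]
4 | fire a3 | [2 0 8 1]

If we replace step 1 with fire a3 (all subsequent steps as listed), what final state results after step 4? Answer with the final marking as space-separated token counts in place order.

3 0 9 0

(re-executing from step 1 with the substitution; state before step 1: [3 4 3 2])
1 | fire a3 | [5 4 4 1]
2 | fire a2 | [3 2 6 1]
3 | fire a2 | [1 0 8 1]
4 | fire a3 | [3 0 9 0]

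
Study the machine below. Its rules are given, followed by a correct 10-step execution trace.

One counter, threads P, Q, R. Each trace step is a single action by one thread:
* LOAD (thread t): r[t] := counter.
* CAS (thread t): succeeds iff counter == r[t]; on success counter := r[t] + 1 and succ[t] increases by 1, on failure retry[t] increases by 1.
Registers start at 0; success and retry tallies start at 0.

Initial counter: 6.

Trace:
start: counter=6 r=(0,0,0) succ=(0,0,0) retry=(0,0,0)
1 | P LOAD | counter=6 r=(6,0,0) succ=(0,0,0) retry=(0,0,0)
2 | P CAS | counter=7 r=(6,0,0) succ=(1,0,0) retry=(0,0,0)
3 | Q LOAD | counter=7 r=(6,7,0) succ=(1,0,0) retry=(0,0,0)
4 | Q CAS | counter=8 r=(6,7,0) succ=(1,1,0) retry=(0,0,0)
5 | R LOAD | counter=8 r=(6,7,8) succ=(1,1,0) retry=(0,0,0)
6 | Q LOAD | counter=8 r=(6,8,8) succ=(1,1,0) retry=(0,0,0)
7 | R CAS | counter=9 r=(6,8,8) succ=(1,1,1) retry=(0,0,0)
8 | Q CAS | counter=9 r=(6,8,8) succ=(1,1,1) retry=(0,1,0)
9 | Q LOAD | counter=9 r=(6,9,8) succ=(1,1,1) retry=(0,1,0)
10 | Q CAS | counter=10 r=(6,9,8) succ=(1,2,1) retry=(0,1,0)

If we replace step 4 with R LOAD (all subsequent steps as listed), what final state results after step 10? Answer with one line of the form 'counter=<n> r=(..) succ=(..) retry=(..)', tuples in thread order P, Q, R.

(re-executing from step 4 with the substitution; state before step 4: counter=7 r=(6,7,0) succ=(1,0,0) retry=(0,0,0))
4 | R LOAD | counter=7 r=(6,7,7) succ=(1,0,0) retry=(0,0,0)
5 | R LOAD | counter=7 r=(6,7,7) succ=(1,0,0) retry=(0,0,0)
6 | Q LOAD | counter=7 r=(6,7,7) succ=(1,0,0) retry=(0,0,0)
7 | R CAS | counter=8 r=(6,7,7) succ=(1,0,1) retry=(0,0,0)
8 | Q CAS | counter=8 r=(6,7,7) succ=(1,0,1) retry=(0,1,0)
9 | Q LOAD | counter=8 r=(6,8,7) succ=(1,0,1) retry=(0,1,0)
10 | Q CAS | counter=9 r=(6,8,7) succ=(1,1,1) retry=(0,1,0)

counter=9 r=(6,8,7) succ=(1,1,1) retry=(0,1,0)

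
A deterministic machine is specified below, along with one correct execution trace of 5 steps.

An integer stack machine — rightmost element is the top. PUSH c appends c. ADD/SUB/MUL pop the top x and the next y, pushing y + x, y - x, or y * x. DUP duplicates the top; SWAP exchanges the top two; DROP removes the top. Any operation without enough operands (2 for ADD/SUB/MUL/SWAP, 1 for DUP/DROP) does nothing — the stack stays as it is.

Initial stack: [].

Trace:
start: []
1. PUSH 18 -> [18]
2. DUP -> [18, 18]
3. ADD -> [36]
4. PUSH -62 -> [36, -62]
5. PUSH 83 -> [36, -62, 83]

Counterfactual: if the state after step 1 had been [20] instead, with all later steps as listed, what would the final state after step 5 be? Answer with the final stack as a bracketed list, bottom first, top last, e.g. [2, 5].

[40, -62, 83]

state after step 1 := [20]
2. DUP -> [20, 20]
3. ADD -> [40]
4. PUSH -62 -> [40, -62]
5. PUSH 83 -> [40, -62, 83]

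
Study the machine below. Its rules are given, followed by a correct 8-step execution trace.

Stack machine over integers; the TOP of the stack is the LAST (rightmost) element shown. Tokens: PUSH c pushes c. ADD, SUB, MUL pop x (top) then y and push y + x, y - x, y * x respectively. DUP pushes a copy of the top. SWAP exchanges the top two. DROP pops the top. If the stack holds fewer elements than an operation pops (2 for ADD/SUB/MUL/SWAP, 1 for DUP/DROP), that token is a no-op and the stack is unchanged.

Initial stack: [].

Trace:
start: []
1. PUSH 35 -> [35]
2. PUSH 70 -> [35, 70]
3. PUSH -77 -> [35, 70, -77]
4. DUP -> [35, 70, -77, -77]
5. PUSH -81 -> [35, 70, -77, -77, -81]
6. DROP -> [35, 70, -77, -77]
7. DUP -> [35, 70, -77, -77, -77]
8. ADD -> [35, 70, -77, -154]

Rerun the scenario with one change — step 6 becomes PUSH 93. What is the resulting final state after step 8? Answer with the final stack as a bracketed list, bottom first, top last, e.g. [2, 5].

(re-executing from step 6 with the substitution; state before step 6: [35, 70, -77, -77, -81])
6. PUSH 93 -> [35, 70, -77, -77, -81, 93]
7. DUP -> [35, 70, -77, -77, -81, 93, 93]
8. ADD -> [35, 70, -77, -77, -81, 186]

[35, 70, -77, -77, -81, 186]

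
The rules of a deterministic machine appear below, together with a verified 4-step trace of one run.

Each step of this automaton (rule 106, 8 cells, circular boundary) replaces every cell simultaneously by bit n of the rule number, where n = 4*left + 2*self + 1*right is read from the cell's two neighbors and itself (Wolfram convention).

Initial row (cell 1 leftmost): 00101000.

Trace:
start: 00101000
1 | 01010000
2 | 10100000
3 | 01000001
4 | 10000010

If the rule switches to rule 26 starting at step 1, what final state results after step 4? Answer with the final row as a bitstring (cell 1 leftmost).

00000000

(re-executing steps 1..4 under rule 26; state before step 1: 00101000)
1 | 01000100
2 | 10101010
3 | 00000000
4 | 00000000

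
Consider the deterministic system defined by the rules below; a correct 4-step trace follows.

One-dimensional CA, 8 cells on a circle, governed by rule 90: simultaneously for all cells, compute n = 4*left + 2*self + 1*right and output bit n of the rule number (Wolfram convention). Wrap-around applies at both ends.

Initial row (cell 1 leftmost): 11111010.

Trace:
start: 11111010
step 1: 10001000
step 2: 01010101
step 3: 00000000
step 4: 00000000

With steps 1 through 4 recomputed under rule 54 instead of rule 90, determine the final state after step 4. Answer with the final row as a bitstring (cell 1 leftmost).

(re-executing steps 1..4 under rule 54; state before step 1: 11111010)
step 1: 00000111
step 2: 10001000
step 3: 11011101
step 4: 00100010

00100010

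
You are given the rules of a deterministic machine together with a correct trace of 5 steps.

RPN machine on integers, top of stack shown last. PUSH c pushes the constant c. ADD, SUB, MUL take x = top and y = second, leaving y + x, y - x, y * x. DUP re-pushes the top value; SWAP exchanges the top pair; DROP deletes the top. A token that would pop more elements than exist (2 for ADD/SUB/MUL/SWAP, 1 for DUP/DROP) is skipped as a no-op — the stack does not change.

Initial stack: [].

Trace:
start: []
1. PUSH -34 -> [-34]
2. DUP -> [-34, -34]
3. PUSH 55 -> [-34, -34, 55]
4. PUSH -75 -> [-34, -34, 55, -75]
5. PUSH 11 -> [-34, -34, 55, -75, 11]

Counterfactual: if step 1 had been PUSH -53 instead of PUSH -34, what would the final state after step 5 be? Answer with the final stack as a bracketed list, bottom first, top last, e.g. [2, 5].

[-53, -53, 55, -75, 11]

(re-executing from step 1 with the substitution; state before step 1: [])
1. PUSH -53 -> [-53]
2. DUP -> [-53, -53]
3. PUSH 55 -> [-53, -53, 55]
4. PUSH -75 -> [-53, -53, 55, -75]
5. PUSH 11 -> [-53, -53, 55, -75, 11]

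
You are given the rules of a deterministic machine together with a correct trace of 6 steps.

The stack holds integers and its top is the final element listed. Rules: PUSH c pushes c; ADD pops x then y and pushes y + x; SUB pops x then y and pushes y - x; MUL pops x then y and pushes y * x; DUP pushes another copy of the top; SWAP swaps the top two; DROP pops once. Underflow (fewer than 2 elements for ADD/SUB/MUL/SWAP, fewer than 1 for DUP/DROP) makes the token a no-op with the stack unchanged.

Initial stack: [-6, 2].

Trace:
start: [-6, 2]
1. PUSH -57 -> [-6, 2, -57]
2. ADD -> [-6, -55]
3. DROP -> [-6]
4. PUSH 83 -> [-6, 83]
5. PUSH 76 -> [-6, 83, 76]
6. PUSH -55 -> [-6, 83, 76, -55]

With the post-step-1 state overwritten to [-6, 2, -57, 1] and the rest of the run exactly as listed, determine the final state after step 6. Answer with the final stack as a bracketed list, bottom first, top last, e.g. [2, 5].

[-6, 2, 83, 76, -55]

state after step 1 := [-6, 2, -57, 1]
2. ADD -> [-6, 2, -56]
3. DROP -> [-6, 2]
4. PUSH 83 -> [-6, 2, 83]
5. PUSH 76 -> [-6, 2, 83, 76]
6. PUSH -55 -> [-6, 2, 83, 76, -55]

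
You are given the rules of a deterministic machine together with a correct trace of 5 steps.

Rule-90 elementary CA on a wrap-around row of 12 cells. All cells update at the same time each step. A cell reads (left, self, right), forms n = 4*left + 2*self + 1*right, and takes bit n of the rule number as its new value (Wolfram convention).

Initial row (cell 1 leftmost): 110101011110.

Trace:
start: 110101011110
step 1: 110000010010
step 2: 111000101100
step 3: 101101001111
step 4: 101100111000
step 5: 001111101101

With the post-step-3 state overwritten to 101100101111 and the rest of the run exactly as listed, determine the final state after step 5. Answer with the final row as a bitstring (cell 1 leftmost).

001001110101

state after step 3 := 101100101111
step 4: 101111001000
step 5: 001001110101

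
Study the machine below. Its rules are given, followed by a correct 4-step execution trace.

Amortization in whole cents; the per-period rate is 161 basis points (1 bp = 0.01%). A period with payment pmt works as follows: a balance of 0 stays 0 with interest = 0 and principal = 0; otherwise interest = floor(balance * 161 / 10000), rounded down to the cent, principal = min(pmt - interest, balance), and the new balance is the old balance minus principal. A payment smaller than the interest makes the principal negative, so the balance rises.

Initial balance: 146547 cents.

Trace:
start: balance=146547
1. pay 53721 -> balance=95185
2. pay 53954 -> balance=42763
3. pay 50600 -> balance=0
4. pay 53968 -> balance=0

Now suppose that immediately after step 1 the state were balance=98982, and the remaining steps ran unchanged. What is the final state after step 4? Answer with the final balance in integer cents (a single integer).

state after step 1 := balance=98982
2. pay 53954 -> balance=46621
3. pay 50600 -> balance=0
4. pay 53968 -> balance=0

0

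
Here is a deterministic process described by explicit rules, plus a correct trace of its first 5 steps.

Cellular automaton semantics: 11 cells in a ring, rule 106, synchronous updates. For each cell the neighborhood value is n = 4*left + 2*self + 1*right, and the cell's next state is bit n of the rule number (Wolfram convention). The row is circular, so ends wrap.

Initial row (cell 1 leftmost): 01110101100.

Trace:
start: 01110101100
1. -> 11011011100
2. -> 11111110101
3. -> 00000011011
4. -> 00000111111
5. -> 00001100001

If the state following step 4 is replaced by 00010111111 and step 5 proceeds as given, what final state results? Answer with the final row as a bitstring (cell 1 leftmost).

00101100001

state after step 4 := 00010111111
5. -> 00101100001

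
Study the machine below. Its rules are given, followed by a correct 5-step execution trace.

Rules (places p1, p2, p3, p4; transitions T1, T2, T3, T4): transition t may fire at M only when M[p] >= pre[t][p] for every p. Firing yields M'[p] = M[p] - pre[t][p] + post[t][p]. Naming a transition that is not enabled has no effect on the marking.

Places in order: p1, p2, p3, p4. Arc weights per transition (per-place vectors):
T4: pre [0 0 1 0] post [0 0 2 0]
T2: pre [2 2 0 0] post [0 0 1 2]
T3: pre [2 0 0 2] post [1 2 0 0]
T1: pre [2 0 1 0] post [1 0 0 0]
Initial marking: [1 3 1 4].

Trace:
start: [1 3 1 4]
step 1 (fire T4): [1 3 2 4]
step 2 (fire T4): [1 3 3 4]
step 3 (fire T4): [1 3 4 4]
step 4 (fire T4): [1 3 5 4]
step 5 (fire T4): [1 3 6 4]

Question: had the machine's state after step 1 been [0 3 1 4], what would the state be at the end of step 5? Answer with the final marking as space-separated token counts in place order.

state after step 1 := [0 3 1 4]
step 2 (fire T4): [0 3 2 4]
step 3 (fire T4): [0 3 3 4]
step 4 (fire T4): [0 3 4 4]
step 5 (fire T4): [0 3 5 4]

0 3 5 4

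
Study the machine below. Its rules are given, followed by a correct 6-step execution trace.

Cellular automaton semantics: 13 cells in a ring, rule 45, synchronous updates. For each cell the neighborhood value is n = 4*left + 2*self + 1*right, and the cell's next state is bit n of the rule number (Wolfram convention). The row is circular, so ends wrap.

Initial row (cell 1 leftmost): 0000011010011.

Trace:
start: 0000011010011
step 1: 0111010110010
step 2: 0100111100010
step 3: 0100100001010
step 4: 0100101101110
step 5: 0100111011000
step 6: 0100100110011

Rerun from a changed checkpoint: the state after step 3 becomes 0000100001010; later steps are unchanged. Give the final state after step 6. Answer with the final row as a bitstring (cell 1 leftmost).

0001000110001

state after step 3 := 0000100001010
step 4: 1110101101110
step 5: 1001111011001
step 6: 0001000110001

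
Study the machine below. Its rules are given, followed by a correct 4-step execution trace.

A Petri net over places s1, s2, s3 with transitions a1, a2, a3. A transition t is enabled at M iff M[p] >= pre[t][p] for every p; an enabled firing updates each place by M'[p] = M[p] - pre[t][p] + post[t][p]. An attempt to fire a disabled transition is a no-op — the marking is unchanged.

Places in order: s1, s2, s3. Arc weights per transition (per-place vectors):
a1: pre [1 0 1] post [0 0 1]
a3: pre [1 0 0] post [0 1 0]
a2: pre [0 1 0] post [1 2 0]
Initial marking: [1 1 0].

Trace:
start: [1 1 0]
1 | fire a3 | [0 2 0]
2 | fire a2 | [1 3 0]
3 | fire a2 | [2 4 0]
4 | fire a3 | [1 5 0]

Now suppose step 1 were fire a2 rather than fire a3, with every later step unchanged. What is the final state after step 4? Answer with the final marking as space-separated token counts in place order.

3 5 0

(re-executing from step 1 with the substitution; state before step 1: [1 1 0])
1 | fire a2 | [2 2 0]
2 | fire a2 | [3 3 0]
3 | fire a2 | [4 4 0]
4 | fire a3 | [3 5 0]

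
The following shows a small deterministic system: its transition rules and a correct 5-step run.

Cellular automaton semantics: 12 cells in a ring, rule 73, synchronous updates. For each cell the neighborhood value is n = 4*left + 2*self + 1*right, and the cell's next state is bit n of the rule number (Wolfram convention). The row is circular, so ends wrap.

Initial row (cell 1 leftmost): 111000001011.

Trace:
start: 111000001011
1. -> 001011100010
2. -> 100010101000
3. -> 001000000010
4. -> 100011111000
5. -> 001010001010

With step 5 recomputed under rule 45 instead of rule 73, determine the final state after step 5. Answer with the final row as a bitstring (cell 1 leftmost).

101010000010

(re-executing step 5 under rule 45; state before step 5: 100011111000)
5. -> 101010000010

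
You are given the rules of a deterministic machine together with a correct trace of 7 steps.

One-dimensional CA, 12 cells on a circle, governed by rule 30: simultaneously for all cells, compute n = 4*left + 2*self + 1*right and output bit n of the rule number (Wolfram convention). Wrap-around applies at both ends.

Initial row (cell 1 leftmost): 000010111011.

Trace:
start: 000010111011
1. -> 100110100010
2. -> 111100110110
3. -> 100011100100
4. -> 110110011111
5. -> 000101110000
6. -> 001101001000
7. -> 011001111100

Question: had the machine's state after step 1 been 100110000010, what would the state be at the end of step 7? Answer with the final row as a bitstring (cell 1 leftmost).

state after step 1 := 100110000010
2. -> 111101000110
3. -> 100001101100
4. -> 110011001011
5. -> 001110111010
6. -> 011000100011
7. -> 010101110110

010101110110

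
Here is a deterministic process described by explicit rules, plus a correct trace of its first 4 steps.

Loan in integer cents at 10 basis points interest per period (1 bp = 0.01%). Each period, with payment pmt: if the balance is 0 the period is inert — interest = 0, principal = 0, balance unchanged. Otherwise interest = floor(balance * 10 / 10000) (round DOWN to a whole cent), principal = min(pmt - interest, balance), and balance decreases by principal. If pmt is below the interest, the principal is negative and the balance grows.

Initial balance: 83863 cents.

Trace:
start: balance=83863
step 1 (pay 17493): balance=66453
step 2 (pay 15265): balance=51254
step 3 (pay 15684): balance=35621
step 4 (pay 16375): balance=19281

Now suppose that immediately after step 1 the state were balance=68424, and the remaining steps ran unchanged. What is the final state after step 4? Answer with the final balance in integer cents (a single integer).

21258

state after step 1 := balance=68424
step 2 (pay 15265): balance=53227
step 3 (pay 15684): balance=37596
step 4 (pay 16375): balance=21258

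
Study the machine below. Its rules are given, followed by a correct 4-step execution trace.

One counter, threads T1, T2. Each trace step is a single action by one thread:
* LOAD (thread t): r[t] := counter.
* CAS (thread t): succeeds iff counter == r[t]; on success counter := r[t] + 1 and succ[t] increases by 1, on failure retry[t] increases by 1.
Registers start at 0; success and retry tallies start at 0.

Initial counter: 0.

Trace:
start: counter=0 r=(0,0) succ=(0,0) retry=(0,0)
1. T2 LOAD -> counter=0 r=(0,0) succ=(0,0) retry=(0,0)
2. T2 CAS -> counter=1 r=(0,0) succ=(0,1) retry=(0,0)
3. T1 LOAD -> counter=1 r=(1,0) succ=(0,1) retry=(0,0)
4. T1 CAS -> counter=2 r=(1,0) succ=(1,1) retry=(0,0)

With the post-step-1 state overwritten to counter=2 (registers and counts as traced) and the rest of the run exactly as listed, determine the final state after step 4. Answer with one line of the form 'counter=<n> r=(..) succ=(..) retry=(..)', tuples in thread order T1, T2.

state after step 1 := counter=2 r=(0,0) succ=(0,0) retry=(0,0)
2. T2 CAS -> counter=2 r=(0,0) succ=(0,0) retry=(0,1)
3. T1 LOAD -> counter=2 r=(2,0) succ=(0,0) retry=(0,1)
4. T1 CAS -> counter=3 r=(2,0) succ=(1,0) retry=(0,1)

counter=3 r=(2,0) succ=(1,0) retry=(0,1)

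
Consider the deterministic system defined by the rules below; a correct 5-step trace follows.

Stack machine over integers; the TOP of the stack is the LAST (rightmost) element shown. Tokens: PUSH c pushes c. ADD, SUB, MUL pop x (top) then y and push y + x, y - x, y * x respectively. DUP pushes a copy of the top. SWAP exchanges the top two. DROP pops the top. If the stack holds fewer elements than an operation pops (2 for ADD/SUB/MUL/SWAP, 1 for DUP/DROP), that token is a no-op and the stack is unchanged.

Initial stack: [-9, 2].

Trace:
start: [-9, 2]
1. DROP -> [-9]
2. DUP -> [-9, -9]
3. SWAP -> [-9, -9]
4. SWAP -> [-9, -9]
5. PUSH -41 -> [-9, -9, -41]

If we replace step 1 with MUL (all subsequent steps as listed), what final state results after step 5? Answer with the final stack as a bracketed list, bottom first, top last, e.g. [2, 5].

[-18, -18, -41]

(re-executing from step 1 with the substitution; state before step 1: [-9, 2])
1. MUL -> [-18]
2. DUP -> [-18, -18]
3. SWAP -> [-18, -18]
4. SWAP -> [-18, -18]
5. PUSH -41 -> [-18, -18, -41]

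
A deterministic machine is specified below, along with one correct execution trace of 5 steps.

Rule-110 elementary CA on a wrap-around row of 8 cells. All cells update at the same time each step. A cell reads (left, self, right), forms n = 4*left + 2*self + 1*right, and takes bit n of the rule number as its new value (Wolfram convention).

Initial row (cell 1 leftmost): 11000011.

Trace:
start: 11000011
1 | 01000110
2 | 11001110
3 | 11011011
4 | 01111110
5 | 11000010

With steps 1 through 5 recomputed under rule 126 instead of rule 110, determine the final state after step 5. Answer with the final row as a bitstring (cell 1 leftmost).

(re-executing steps 1..5 under rule 126; state before step 1: 11000011)
1 | 01100110
2 | 11111111
3 | 00000000
4 | 00000000
5 | 00000000

00000000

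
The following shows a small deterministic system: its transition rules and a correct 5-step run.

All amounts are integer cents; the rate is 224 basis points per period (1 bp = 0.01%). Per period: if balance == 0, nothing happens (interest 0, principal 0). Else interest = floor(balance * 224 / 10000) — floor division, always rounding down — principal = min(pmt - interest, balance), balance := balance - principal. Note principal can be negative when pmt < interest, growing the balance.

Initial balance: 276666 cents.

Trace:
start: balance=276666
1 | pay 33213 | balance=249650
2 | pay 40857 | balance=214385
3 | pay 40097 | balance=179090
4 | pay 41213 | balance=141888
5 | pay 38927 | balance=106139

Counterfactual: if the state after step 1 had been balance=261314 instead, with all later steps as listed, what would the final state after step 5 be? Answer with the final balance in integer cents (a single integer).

state after step 1 := balance=261314
2 | pay 40857 | balance=226310
3 | pay 40097 | balance=191282
4 | pay 41213 | balance=154353
5 | pay 38927 | balance=118883

118883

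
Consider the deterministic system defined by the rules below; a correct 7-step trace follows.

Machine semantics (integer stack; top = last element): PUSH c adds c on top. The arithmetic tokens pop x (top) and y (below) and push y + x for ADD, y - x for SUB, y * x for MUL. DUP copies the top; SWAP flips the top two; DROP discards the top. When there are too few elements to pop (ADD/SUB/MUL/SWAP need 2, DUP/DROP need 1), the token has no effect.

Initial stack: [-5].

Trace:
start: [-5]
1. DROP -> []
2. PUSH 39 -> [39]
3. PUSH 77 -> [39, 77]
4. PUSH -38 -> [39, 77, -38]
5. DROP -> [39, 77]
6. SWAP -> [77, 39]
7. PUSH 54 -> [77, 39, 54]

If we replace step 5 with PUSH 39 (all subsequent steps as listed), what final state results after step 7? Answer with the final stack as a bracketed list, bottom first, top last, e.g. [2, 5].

(re-executing from step 5 with the substitution; state before step 5: [39, 77, -38])
5. PUSH 39 -> [39, 77, -38, 39]
6. SWAP -> [39, 77, 39, -38]
7. PUSH 54 -> [39, 77, 39, -38, 54]

[39, 77, 39, -38, 54]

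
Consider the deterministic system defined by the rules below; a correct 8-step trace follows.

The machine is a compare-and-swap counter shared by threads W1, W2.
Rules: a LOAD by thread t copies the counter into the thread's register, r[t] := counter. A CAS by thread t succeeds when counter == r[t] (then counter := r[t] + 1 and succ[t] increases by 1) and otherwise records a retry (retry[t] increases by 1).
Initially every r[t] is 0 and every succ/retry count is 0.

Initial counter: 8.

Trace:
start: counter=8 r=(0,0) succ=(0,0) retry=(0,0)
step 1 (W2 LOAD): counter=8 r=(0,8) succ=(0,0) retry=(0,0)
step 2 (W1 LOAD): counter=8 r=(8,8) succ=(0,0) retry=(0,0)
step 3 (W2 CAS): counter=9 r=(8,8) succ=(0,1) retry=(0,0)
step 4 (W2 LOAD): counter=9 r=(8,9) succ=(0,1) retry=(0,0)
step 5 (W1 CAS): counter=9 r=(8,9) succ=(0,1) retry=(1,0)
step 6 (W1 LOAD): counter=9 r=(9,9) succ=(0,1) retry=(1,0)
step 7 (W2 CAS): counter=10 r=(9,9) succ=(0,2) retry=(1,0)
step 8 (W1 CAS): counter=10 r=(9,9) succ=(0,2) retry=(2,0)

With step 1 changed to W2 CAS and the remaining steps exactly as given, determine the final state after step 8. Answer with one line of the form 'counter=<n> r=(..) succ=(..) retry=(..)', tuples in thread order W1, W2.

(re-executing from step 1 with the substitution; state before step 1: counter=8 r=(0,0) succ=(0,0) retry=(0,0))
step 1 (W2 CAS): counter=8 r=(0,0) succ=(0,0) retry=(0,1)
step 2 (W1 LOAD): counter=8 r=(8,0) succ=(0,0) retry=(0,1)
step 3 (W2 CAS): counter=8 r=(8,0) succ=(0,0) retry=(0,2)
step 4 (W2 LOAD): counter=8 r=(8,8) succ=(0,0) retry=(0,2)
step 5 (W1 CAS): counter=9 r=(8,8) succ=(1,0) retry=(0,2)
step 6 (W1 LOAD): counter=9 r=(9,8) succ=(1,0) retry=(0,2)
step 7 (W2 CAS): counter=9 r=(9,8) succ=(1,0) retry=(0,3)
step 8 (W1 CAS): counter=10 r=(9,8) succ=(2,0) retry=(0,3)

counter=10 r=(9,8) succ=(2,0) retry=(0,3)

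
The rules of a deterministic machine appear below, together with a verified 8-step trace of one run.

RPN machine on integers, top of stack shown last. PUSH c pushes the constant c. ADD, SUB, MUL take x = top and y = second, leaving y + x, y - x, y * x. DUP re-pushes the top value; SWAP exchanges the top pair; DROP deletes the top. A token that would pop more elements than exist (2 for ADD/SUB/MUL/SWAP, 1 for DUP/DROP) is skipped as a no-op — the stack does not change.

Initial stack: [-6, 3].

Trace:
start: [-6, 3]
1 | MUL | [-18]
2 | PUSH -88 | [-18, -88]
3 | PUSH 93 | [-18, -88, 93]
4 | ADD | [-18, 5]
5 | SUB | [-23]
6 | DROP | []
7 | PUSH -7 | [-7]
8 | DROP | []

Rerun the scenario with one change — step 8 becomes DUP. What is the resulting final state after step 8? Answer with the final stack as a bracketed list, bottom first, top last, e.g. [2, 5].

(re-executing from step 8 with the substitution; state before step 8: [-7])
8 | DUP | [-7, -7]

[-7, -7]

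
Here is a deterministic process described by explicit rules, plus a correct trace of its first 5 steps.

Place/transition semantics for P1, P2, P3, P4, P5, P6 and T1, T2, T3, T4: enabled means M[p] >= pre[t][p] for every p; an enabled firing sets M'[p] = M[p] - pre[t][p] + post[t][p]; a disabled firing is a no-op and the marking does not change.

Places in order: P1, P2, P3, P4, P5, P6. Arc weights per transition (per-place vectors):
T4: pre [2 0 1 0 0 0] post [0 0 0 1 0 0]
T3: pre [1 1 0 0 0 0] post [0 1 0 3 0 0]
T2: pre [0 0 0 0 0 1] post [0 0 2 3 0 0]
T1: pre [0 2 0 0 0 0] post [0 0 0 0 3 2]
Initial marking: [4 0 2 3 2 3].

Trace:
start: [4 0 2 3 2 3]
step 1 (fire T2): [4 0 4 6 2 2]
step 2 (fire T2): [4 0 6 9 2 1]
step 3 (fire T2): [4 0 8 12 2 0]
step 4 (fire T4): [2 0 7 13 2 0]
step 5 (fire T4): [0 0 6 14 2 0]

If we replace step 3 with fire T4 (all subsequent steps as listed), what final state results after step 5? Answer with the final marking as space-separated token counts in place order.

(re-executing from step 3 with the substitution; state before step 3: [4 0 6 9 2 1])
step 3 (fire T4): [2 0 5 10 2 1]
step 4 (fire T4): [0 0 4 11 2 1]
step 5 (fire T4): [0 0 4 11 2 1]

0 0 4 11 2 1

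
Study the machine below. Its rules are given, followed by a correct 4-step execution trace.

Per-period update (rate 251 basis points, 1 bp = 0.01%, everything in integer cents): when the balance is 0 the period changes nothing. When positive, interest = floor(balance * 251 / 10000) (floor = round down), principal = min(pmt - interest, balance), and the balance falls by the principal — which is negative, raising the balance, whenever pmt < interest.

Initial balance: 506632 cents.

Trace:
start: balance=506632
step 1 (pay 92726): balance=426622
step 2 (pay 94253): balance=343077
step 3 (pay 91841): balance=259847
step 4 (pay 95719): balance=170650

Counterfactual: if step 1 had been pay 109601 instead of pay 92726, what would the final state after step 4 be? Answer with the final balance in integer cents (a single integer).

152472

(re-executing from step 1 with the substitution; state before step 1: balance=506632)
step 1 (pay 109601): balance=409747
step 2 (pay 94253): balance=325778
step 3 (pay 91841): balance=242114
step 4 (pay 95719): balance=152472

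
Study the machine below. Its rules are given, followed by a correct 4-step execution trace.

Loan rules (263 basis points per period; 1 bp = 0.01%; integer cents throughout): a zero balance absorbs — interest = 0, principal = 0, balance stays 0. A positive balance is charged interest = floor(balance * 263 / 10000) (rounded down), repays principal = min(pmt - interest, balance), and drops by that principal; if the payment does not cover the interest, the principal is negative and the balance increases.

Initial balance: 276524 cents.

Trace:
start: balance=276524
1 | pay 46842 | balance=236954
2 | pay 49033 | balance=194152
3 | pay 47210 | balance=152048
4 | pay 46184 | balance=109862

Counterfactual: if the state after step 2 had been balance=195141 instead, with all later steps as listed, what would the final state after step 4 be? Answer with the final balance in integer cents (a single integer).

state after step 2 := balance=195141
3 | pay 47210 | balance=153063
4 | pay 46184 | balance=110904

110904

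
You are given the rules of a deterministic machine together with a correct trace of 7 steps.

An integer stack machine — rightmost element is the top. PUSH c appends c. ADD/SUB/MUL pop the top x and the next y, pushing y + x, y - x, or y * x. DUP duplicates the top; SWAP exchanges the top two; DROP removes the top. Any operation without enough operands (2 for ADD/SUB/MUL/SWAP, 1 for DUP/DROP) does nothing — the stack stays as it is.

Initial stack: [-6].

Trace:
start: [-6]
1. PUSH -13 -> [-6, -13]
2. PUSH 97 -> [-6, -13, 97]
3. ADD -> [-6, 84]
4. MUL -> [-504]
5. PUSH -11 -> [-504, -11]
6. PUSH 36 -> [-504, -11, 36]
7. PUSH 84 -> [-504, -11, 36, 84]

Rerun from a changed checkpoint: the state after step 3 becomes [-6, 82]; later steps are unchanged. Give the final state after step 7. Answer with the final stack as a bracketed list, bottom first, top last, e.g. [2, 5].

state after step 3 := [-6, 82]
4. MUL -> [-492]
5. PUSH -11 -> [-492, -11]
6. PUSH 36 -> [-492, -11, 36]
7. PUSH 84 -> [-492, -11, 36, 84]

[-492, -11, 36, 84]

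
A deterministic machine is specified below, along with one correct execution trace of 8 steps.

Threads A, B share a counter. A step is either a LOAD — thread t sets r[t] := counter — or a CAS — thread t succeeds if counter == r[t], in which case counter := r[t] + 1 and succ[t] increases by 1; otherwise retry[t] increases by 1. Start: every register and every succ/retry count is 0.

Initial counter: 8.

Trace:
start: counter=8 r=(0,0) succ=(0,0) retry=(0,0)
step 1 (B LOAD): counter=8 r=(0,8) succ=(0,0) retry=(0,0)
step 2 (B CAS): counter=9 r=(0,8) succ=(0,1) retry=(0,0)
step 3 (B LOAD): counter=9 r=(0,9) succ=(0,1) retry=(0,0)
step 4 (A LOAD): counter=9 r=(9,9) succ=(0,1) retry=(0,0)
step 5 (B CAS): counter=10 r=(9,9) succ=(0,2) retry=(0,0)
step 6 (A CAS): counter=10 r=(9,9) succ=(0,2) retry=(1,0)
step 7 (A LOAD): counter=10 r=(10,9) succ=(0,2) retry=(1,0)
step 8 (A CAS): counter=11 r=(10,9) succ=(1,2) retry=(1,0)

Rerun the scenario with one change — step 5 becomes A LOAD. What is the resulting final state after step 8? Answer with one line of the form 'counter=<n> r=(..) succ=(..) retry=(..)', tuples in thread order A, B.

counter=11 r=(10,9) succ=(2,1) retry=(0,0)

(re-executing from step 5 with the substitution; state before step 5: counter=9 r=(9,9) succ=(0,1) retry=(0,0))
step 5 (A LOAD): counter=9 r=(9,9) succ=(0,1) retry=(0,0)
step 6 (A CAS): counter=10 r=(9,9) succ=(1,1) retry=(0,0)
step 7 (A LOAD): counter=10 r=(10,9) succ=(1,1) retry=(0,0)
step 8 (A CAS): counter=11 r=(10,9) succ=(2,1) retry=(0,0)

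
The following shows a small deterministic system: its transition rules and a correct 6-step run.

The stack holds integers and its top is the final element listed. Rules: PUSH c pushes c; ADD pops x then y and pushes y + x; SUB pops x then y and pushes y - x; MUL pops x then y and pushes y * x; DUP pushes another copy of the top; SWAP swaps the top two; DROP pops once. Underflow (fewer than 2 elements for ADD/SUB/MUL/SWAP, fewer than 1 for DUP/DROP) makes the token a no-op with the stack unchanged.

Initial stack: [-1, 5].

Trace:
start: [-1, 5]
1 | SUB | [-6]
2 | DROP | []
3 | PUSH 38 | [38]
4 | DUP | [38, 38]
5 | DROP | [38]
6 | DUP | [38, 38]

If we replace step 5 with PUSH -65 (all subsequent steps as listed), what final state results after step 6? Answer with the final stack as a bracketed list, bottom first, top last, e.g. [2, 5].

[38, 38, -65, -65]

(re-executing from step 5 with the substitution; state before step 5: [38, 38])
5 | PUSH -65 | [38, 38, -65]
6 | DUP | [38, 38, -65, -65]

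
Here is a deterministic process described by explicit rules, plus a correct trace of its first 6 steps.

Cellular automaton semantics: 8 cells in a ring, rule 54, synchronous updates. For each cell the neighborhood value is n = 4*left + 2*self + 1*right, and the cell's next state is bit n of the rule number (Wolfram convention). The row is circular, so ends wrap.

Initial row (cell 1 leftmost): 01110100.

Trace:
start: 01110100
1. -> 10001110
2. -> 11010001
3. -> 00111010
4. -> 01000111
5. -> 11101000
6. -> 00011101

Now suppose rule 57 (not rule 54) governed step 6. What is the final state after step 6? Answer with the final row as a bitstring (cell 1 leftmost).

(re-executing step 6 under rule 57; state before step 6: 11101000)
6. -> 10010110

10010110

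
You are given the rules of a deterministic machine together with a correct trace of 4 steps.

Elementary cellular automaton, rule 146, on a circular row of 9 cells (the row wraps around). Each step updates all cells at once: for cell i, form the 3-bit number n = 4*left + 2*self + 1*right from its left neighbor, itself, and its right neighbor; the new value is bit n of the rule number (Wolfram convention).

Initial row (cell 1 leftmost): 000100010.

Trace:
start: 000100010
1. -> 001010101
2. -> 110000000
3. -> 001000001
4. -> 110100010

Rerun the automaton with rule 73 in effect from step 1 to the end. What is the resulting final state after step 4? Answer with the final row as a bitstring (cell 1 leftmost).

110100010

(re-executing steps 1..4 under rule 73; state before step 1: 000100010)
1. -> 110001000
2. -> 110100010
3. -> 110001000
4. -> 110100010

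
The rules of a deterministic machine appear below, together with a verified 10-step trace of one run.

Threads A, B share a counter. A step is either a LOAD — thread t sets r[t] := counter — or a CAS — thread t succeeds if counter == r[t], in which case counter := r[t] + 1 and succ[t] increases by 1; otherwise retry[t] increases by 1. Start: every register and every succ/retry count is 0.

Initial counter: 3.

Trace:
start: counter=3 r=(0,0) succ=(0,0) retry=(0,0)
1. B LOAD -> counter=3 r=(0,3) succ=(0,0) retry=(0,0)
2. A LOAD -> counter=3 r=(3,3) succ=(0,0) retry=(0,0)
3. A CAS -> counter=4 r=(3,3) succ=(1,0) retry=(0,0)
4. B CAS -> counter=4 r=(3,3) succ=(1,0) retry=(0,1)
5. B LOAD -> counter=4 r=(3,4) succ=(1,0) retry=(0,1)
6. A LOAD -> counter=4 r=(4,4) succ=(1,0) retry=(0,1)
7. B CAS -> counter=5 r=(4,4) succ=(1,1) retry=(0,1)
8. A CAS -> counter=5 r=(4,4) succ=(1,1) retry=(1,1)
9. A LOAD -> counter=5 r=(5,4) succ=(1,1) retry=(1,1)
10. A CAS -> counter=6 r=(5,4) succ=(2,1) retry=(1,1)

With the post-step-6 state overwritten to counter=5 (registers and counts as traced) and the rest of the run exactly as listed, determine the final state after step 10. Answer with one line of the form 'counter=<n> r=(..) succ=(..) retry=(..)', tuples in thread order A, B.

counter=6 r=(5,4) succ=(2,0) retry=(1,2)

state after step 6 := counter=5 r=(4,4) succ=(1,0) retry=(0,1)
7. B CAS -> counter=5 r=(4,4) succ=(1,0) retry=(0,2)
8. A CAS -> counter=5 r=(4,4) succ=(1,0) retry=(1,2)
9. A LOAD -> counter=5 r=(5,4) succ=(1,0) retry=(1,2)
10. A CAS -> counter=6 r=(5,4) succ=(2,0) retry=(1,2)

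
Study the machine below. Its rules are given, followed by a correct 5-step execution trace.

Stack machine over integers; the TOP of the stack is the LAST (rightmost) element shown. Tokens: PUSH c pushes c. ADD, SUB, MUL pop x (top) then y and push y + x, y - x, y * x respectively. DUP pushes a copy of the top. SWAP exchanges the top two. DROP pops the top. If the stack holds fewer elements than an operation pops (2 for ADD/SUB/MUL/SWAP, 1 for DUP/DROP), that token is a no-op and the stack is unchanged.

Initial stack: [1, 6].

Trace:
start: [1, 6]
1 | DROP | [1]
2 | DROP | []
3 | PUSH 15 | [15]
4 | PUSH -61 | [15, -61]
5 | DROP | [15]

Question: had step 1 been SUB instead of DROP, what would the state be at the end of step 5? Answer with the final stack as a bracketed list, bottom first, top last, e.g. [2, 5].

(re-executing from step 1 with the substitution; state before step 1: [1, 6])
1 | SUB | [-5]
2 | DROP | []
3 | PUSH 15 | [15]
4 | PUSH -61 | [15, -61]
5 | DROP | [15]

[15]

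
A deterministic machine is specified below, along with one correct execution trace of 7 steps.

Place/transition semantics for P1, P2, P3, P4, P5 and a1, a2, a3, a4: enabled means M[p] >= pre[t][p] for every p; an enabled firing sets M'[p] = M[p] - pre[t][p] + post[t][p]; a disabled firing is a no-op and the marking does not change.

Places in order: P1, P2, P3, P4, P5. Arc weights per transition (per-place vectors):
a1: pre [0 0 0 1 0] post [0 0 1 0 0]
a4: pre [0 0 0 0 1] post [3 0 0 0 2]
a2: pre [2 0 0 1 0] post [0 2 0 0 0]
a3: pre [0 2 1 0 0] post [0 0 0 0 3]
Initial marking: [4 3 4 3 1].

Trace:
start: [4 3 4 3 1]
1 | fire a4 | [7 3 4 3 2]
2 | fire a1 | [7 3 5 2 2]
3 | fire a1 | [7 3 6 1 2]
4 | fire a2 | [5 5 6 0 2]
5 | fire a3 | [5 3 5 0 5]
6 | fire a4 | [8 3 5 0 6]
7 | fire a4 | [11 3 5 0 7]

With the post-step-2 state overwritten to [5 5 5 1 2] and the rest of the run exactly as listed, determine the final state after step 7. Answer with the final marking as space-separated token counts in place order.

11 3 5 0 7

state after step 2 := [5 5 5 1 2]
3 | fire a1 | [5 5 6 0 2]
4 | fire a2 | [5 5 6 0 2]
5 | fire a3 | [5 3 5 0 5]
6 | fire a4 | [8 3 5 0 6]
7 | fire a4 | [11 3 5 0 7]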